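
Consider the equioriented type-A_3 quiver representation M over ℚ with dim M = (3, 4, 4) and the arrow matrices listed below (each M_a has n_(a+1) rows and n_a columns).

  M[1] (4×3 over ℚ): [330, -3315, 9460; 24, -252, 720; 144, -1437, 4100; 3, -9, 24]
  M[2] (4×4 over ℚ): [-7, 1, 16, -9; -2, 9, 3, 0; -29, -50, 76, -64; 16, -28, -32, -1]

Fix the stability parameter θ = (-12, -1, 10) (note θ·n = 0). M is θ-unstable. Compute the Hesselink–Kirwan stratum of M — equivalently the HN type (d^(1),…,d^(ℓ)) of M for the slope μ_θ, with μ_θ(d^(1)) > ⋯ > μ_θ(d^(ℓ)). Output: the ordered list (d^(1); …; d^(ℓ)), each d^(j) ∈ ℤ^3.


Interval decomposition of M: I[1,1], I[1,3]^2, I[2,3]^2.
HN type (ℓ=3): μ^(1)=10; μ^(2)=-1; μ^(3)=-12

((0, 0, 4); (0, 4, 0); (3, 0, 0))


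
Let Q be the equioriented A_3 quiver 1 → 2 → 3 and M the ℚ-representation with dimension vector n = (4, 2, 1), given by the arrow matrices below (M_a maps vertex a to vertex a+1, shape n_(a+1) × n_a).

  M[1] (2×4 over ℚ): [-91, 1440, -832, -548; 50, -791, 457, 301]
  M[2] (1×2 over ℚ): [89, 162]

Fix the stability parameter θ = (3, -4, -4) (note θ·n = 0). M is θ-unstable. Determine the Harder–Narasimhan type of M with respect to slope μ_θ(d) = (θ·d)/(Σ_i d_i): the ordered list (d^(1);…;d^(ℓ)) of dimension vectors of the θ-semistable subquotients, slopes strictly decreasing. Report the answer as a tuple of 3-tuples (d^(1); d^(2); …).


Via rank(M_{q-1}∘⋯∘M_p): M ≅ I[1,1]^2, I[1,2], I[1,3].
μ_θ-semistable layers: μ^(1)=3; μ^(2)=-1/2; μ^(3)=-5/3

((2, 0, 0); (1, 1, 0); (1, 1, 1))


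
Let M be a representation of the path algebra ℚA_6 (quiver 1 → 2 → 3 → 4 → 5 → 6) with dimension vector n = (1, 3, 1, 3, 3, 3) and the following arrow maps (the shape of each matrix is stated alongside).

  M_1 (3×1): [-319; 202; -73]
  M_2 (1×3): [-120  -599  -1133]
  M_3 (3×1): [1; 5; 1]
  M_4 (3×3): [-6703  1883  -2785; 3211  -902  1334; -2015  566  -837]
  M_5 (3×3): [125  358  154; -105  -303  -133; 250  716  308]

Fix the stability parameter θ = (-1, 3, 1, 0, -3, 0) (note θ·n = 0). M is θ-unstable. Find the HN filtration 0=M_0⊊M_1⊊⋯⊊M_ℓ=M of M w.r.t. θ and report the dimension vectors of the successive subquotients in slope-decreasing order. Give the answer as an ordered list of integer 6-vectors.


Interval decomposition of M: I[1,6], I[2,2]^2, I[4,5], I[4,6], I[6,6].
HN type (ℓ=5): μ^(1)=3; μ^(2)=1/5; μ^(3)=0; μ^(4)=-1; μ^(5)=-3/2

((0, 2, 0, 0, 0, 0); (0, 1, 1, 1, 1, 1); (0, 0, 0, 0, 0, 2); (1, 0, 0, 0, 0, 0); (0, 0, 0, 2, 2, 0))


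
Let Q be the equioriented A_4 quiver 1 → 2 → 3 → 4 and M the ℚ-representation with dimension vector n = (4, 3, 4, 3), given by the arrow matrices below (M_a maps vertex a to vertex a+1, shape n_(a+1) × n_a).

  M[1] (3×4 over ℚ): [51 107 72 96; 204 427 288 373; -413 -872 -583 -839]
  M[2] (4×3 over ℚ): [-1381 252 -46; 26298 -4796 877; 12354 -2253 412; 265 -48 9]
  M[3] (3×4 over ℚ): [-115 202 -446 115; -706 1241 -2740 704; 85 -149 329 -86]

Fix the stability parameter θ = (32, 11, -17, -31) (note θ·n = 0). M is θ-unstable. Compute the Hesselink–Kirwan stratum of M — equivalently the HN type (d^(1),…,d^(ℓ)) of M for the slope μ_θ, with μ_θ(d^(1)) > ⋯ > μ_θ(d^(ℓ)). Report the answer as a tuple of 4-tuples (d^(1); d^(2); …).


Interval decomposition of M: I[1,1], I[1,4]^3, I[3,3].
HN type (ℓ=3): μ^(1)=32; μ^(2)=-5/4; μ^(3)=-17

((1, 0, 0, 0); (3, 3, 3, 3); (0, 0, 1, 0))


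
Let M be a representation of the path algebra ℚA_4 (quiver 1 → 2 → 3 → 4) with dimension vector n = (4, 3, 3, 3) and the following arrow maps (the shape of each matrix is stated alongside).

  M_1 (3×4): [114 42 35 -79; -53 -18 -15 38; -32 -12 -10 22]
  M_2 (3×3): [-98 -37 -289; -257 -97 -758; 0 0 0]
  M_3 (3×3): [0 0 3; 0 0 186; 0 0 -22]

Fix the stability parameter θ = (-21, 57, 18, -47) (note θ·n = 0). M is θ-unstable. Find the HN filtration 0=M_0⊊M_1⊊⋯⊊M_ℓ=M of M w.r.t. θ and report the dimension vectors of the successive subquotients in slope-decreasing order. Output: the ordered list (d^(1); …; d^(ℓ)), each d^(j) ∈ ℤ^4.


Via rank(M_{q-1}∘⋯∘M_p): M ≅ I[1,1]^2, I[1,3]^2, I[2,2], I[3,4], I[4,4]^2.
μ_θ-semistable layers: μ^(1)=57; μ^(2)=75/2; μ^(3)=-29/2; μ^(4)=-21; μ^(5)=-47

((0, 1, 0, 0); (0, 2, 2, 0); (0, 0, 1, 1); (4, 0, 0, 0); (0, 0, 0, 2))


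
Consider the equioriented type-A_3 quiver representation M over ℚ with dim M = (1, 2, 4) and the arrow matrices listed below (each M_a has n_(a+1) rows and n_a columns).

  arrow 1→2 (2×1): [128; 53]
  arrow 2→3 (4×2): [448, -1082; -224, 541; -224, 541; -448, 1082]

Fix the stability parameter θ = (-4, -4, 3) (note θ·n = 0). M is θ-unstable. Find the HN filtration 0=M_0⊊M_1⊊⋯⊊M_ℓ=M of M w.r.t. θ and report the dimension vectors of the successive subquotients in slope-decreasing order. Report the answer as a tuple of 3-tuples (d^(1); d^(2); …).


Interval decomposition of M: I[1,3], I[2,2], I[3,3]^3.
HN type (ℓ=2): μ^(1)=3; μ^(2)=-4

((0, 0, 4); (1, 2, 0))


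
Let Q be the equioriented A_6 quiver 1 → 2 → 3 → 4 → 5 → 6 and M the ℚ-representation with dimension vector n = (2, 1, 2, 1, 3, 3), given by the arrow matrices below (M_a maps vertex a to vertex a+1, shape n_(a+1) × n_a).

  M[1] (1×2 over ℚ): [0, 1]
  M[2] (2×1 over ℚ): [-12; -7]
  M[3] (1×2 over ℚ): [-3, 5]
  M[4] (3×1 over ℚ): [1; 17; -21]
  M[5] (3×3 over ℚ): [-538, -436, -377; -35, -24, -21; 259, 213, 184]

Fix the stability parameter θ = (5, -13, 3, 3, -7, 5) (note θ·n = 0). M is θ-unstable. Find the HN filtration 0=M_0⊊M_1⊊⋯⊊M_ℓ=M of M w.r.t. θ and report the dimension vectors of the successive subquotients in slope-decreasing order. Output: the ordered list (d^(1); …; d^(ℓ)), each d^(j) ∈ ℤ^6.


Via rank(M_{q-1}∘⋯∘M_p): M ≅ I[1,1], I[1,6], I[3,3], I[5,6]^2.
μ_θ-semistable layers: μ^(1)=5; μ^(2)=3; μ^(3)=-1/3; μ^(4)=-4; μ^(5)=-7

((1, 0, 0, 0, 0, 3); (0, 0, 1, 0, 0, 0); (0, 0, 1, 1, 1, 0); (1, 1, 0, 0, 0, 0); (0, 0, 0, 0, 2, 0))


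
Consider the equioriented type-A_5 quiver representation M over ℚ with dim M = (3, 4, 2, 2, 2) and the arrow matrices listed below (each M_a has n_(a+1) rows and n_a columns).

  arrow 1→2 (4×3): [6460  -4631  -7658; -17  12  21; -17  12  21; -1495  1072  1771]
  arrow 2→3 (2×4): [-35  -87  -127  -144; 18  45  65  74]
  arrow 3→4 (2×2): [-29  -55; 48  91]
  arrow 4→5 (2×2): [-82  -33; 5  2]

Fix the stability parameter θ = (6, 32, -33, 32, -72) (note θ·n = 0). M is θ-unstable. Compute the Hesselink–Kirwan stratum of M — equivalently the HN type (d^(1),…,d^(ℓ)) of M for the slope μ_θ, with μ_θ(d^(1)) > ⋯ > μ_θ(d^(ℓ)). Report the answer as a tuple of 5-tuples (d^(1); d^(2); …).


Via rank(M_{q-1}∘⋯∘M_p): M ≅ I[1,1], I[1,2], I[1,5], I[2,2], I[2,5].
μ_θ-semistable layers: μ^(1)=32; μ^(2)=6; μ^(3)=-7; μ^(4)=-41/4

((0, 2, 0, 0, 0); (2, 0, 0, 0, 0); (1, 1, 1, 1, 1); (0, 1, 1, 1, 1))


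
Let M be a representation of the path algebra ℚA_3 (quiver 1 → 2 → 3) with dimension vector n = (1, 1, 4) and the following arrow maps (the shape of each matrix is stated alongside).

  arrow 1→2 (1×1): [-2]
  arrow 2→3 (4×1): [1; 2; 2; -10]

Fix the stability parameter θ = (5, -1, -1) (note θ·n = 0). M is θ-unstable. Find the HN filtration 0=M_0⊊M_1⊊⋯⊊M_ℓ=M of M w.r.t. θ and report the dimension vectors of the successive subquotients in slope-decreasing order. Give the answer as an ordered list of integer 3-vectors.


Interval decomposition of M: I[1,3], I[3,3]^3.
HN type (ℓ=2): μ^(1)=1; μ^(2)=-1

((1, 1, 1); (0, 0, 3))


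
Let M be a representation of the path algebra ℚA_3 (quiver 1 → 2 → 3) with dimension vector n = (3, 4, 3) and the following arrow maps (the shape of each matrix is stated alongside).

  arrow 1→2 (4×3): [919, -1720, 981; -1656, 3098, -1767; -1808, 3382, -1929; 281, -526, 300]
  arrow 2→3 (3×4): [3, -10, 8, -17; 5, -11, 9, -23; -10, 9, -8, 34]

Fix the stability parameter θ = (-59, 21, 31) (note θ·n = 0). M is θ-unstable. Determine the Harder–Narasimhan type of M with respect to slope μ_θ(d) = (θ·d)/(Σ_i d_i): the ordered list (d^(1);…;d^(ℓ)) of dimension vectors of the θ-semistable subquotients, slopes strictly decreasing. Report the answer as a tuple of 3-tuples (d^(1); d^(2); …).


Barcode: M ≅ I[1,1], I[1,2], I[1,3], I[2,3]^2. HN layers by μ_θ (3 steps, strictly decreasing):
  μ^(1)=31; μ^(2)=21; μ^(3)=-59

((0, 0, 3); (0, 4, 0); (3, 0, 0))


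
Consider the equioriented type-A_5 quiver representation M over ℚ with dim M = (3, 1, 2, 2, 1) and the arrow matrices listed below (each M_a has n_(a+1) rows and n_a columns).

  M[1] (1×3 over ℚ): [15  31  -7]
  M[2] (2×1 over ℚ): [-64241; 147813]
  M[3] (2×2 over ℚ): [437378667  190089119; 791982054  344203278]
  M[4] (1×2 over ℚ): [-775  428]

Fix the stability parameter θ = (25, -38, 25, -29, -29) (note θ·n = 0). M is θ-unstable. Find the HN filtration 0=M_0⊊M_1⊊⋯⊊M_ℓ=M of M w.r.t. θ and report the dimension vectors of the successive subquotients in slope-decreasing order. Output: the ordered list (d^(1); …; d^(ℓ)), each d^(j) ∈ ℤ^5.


Via rank(M_{q-1}∘⋯∘M_p): M ≅ I[1,1]^2, I[1,3], I[3,5], I[4,4].
μ_θ-semistable layers: μ^(1)=25; μ^(2)=-13/2; μ^(3)=-11; μ^(4)=-29

((2, 0, 1, 0, 0); (1, 1, 0, 0, 0); (0, 0, 1, 1, 1); (0, 0, 0, 1, 0))


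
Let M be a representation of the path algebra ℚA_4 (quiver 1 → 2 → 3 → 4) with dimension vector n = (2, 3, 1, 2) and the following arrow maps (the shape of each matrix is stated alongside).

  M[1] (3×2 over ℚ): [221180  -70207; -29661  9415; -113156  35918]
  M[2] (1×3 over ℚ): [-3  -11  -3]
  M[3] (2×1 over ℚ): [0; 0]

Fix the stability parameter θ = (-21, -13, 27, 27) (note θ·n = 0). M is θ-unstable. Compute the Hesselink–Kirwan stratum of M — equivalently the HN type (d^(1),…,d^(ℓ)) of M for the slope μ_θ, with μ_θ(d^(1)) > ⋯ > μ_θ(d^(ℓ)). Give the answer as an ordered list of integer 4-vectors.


Interval decomposition of M: I[1,2], I[1,3], I[2,2], I[4,4]^2.
HN type (ℓ=3): μ^(1)=27; μ^(2)=-13; μ^(3)=-21

((0, 0, 1, 2); (0, 3, 0, 0); (2, 0, 0, 0))


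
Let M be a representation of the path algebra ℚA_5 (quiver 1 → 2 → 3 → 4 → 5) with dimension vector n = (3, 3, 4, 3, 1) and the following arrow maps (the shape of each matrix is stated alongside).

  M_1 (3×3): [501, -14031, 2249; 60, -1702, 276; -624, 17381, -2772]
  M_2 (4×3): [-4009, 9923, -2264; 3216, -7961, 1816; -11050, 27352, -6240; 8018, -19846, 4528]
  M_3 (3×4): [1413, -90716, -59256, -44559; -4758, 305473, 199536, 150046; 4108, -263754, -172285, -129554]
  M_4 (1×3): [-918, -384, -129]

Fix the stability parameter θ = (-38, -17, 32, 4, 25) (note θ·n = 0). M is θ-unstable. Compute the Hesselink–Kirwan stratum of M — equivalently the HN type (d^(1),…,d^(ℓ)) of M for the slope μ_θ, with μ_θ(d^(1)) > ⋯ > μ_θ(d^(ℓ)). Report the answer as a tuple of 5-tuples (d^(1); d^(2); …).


Interval decomposition of M: I[1,1], I[1,4]^2, I[2,2], I[3,3], I[3,5].
HN type (ℓ=5): μ^(1)=32; μ^(2)=25; μ^(3)=18; μ^(4)=-17; μ^(5)=-38

((0, 0, 1, 0, 0); (0, 0, 0, 0, 1); (0, 0, 3, 3, 0); (0, 3, 0, 0, 0); (3, 0, 0, 0, 0))


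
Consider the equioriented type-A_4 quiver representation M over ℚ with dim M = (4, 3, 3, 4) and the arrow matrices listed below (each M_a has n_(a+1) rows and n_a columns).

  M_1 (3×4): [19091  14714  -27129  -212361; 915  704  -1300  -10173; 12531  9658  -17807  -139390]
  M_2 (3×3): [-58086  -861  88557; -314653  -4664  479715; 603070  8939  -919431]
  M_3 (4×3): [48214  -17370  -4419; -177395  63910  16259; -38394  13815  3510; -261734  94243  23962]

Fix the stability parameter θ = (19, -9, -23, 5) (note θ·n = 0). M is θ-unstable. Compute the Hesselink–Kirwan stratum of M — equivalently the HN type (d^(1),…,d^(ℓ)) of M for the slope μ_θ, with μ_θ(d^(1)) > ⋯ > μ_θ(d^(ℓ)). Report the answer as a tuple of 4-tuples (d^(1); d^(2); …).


Barcode: M ≅ I[1,1], I[1,2], I[1,4]^2, I[3,4], I[4,4]. HN layers by μ_θ (4 steps, strictly decreasing):
  μ^(1)=19; μ^(2)=5; μ^(3)=-13/3; μ^(4)=-23

((1, 0, 0, 0); (1, 1, 0, 4); (2, 2, 2, 0); (0, 0, 1, 0))


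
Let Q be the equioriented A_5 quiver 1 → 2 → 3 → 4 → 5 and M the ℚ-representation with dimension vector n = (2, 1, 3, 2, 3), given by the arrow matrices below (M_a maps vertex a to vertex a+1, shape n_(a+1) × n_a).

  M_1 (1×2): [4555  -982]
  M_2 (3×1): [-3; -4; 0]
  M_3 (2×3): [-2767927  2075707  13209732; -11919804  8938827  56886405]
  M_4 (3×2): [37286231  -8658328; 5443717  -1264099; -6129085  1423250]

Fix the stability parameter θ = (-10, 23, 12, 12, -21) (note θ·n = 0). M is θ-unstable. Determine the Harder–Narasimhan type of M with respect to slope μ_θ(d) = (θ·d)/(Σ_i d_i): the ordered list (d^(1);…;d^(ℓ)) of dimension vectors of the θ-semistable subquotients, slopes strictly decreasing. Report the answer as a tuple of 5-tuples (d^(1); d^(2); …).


Barcode: M ≅ I[1,1], I[1,5], I[3,3], I[3,5], I[5,5]. HN layers by μ_θ (5 steps, strictly decreasing):
  μ^(1)=12; μ^(2)=13/2; μ^(3)=1; μ^(4)=-10; μ^(5)=-21

((0, 0, 1, 0, 0); (0, 1, 1, 1, 1); (0, 0, 1, 1, 1); (2, 0, 0, 0, 0); (0, 0, 0, 0, 1))


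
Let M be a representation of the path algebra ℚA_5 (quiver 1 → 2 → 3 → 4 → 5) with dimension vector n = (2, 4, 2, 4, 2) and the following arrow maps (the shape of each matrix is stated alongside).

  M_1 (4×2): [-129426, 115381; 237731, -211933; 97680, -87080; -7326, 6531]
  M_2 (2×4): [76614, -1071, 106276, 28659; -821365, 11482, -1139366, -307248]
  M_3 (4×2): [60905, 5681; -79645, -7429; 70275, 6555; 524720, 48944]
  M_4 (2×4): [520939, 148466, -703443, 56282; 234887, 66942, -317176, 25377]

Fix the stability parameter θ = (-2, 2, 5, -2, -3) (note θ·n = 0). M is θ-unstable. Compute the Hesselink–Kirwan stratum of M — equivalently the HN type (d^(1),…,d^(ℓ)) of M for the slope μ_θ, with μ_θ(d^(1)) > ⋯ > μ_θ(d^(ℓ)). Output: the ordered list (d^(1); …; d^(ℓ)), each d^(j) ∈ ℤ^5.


Interval decomposition of M: I[1,3], I[1,5], I[2,2]^2, I[4,4]^2, I[4,5].
HN type (ℓ=5): μ^(1)=5; μ^(2)=2; μ^(3)=1/2; μ^(4)=-2; μ^(5)=-5/2

((0, 0, 1, 0, 0); (0, 3, 0, 0, 0); (0, 1, 1, 1, 1); (2, 0, 0, 2, 0); (0, 0, 0, 1, 1))


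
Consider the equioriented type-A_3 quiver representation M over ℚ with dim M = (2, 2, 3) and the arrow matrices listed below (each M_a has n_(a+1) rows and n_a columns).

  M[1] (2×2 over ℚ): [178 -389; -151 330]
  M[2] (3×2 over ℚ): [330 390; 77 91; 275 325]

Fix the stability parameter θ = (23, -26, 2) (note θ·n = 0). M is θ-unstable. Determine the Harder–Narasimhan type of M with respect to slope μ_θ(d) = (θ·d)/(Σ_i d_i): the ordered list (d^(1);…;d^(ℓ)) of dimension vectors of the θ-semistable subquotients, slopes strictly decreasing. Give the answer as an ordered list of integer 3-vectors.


Barcode: M ≅ I[1,2], I[1,3], I[3,3]^2. HN layers by μ_θ (2 steps, strictly decreasing):
  μ^(1)=2; μ^(2)=-3/2

((0, 0, 3); (2, 2, 0))


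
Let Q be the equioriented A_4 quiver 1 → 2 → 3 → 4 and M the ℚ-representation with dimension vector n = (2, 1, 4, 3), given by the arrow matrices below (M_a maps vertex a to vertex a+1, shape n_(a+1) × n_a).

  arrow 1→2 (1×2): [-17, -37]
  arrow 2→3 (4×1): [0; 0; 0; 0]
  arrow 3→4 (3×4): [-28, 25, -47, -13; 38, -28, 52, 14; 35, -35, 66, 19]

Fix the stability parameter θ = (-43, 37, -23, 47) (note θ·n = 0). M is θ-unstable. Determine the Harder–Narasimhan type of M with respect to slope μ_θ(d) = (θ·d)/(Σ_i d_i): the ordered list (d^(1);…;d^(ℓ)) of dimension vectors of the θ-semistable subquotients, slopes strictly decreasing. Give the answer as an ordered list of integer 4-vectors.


Barcode: M ≅ I[1,1], I[1,2], I[3,3], I[3,4]^3. HN layers by μ_θ (4 steps, strictly decreasing):
  μ^(1)=47; μ^(2)=37; μ^(3)=-23; μ^(4)=-43

((0, 0, 0, 3); (0, 1, 0, 0); (0, 0, 4, 0); (2, 0, 0, 0))


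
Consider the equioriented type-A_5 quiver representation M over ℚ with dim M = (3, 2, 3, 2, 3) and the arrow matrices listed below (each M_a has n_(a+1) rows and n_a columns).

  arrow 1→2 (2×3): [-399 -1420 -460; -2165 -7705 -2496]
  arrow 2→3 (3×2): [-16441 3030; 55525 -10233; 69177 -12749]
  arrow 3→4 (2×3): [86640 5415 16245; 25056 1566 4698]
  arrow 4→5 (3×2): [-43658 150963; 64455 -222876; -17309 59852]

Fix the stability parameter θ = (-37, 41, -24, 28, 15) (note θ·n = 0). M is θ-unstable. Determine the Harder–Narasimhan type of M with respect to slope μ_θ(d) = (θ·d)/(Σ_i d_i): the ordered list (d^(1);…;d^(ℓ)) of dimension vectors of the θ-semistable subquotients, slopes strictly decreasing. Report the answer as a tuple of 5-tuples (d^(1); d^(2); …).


Barcode: M ≅ I[1,1], I[1,3]^2, I[3,5], I[4,5], I[5,5]. HN layers by μ_θ (5 steps, strictly decreasing):
  μ^(1)=43/2; μ^(2)=15; μ^(3)=17/2; μ^(4)=-24; μ^(5)=-37

((0, 0, 0, 2, 2); (0, 0, 0, 0, 1); (0, 2, 2, 0, 0); (0, 0, 1, 0, 0); (3, 0, 0, 0, 0))


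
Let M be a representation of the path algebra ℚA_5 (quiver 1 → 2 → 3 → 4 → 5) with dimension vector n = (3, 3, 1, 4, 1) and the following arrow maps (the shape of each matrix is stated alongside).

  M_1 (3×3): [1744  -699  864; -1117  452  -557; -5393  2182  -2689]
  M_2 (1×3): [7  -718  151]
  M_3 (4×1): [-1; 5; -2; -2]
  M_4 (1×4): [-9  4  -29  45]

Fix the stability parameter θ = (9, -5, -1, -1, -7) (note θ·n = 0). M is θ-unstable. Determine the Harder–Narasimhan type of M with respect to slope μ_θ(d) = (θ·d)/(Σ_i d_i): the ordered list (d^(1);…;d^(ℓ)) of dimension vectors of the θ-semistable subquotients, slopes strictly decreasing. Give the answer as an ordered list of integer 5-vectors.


Barcode: M ≅ I[1,1], I[1,2], I[1,5], I[2,2], I[4,4]^3. HN layers by μ_θ (4 steps, strictly decreasing):
  μ^(1)=9; μ^(2)=2; μ^(3)=-1; μ^(4)=-5

((1, 0, 0, 0, 0); (1, 1, 0, 0, 0); (1, 1, 1, 4, 1); (0, 1, 0, 0, 0))


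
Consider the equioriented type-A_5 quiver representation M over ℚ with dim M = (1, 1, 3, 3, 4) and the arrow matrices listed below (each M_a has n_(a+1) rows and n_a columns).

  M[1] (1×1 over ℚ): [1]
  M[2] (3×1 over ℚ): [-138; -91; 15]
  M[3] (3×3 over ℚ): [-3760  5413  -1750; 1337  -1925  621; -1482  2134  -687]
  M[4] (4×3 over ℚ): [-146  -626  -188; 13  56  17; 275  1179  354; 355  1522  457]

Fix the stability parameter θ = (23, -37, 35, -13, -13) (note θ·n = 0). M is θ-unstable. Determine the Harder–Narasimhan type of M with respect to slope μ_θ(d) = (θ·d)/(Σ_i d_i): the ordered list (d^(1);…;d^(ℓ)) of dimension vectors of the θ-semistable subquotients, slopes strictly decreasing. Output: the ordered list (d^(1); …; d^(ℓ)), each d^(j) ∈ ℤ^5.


Interval decomposition of M: I[1,5], I[3,4], I[3,5], I[5,5]^2.
HN type (ℓ=4): μ^(1)=11; μ^(2)=3; μ^(3)=-7; μ^(4)=-13

((0, 0, 1, 1, 0); (0, 0, 2, 2, 2); (1, 1, 0, 0, 0); (0, 0, 0, 0, 2))


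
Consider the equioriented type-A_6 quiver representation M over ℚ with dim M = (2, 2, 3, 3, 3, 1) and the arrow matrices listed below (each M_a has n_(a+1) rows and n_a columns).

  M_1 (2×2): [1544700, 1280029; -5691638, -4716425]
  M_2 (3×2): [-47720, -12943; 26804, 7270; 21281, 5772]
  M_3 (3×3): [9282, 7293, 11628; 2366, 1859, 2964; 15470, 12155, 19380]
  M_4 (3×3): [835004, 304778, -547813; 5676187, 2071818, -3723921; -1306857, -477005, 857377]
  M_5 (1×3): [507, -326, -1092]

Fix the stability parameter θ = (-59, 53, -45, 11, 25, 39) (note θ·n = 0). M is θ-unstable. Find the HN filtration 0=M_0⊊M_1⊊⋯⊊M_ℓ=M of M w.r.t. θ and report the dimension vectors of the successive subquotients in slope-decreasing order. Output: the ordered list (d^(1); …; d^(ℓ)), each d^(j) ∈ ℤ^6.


Barcode: M ≅ I[1,3]^2, I[3,6], I[4,5]^2. HN layers by μ_θ (6 steps, strictly decreasing):
  μ^(1)=39; μ^(2)=25; μ^(3)=11; μ^(4)=4; μ^(5)=-45; μ^(6)=-59

((0, 0, 0, 0, 0, 1); (0, 0, 0, 0, 3, 0); (0, 0, 0, 3, 0, 0); (0, 2, 2, 0, 0, 0); (0, 0, 1, 0, 0, 0); (2, 0, 0, 0, 0, 0))


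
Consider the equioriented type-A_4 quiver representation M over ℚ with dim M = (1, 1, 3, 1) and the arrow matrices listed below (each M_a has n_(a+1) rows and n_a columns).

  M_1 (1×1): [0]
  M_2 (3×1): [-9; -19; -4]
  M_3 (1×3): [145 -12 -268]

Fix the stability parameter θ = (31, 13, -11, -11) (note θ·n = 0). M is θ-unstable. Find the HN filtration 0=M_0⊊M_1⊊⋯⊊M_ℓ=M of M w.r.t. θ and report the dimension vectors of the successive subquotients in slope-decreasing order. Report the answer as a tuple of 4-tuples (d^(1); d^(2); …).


Via rank(M_{q-1}∘⋯∘M_p): M ≅ I[1,1], I[2,4], I[3,3]^2.
μ_θ-semistable layers: μ^(1)=31; μ^(2)=-3; μ^(3)=-11

((1, 0, 0, 0); (0, 1, 1, 1); (0, 0, 2, 0))


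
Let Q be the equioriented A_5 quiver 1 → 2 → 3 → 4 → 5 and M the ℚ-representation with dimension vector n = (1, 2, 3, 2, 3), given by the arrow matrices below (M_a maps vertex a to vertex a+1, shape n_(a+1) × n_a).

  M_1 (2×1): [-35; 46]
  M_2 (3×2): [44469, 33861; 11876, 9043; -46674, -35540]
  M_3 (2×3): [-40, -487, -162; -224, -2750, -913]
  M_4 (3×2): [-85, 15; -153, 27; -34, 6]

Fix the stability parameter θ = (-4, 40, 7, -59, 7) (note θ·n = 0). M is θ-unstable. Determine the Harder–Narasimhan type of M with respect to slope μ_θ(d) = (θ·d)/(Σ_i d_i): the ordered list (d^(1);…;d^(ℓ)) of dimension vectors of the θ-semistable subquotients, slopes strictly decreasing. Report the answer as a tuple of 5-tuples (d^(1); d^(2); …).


Via rank(M_{q-1}∘⋯∘M_p): M ≅ I[1,4], I[2,5], I[3,3], I[5,5]^2.
μ_θ-semistable layers: μ^(1)=7; μ^(2)=-4

((0, 0, 1, 0, 3); (1, 2, 2, 2, 0))


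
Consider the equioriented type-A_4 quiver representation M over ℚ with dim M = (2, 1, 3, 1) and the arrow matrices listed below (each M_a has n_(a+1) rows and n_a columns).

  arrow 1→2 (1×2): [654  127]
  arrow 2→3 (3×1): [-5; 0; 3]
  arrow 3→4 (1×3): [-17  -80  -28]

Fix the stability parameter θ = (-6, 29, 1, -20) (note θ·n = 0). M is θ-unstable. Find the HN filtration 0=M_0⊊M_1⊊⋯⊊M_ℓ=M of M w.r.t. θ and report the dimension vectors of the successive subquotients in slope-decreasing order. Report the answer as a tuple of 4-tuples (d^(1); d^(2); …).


Via rank(M_{q-1}∘⋯∘M_p): M ≅ I[1,1], I[1,4], I[3,3]^2.
μ_θ-semistable layers: μ^(1)=10/3; μ^(2)=1; μ^(3)=-6

((0, 1, 1, 1); (0, 0, 2, 0); (2, 0, 0, 0))


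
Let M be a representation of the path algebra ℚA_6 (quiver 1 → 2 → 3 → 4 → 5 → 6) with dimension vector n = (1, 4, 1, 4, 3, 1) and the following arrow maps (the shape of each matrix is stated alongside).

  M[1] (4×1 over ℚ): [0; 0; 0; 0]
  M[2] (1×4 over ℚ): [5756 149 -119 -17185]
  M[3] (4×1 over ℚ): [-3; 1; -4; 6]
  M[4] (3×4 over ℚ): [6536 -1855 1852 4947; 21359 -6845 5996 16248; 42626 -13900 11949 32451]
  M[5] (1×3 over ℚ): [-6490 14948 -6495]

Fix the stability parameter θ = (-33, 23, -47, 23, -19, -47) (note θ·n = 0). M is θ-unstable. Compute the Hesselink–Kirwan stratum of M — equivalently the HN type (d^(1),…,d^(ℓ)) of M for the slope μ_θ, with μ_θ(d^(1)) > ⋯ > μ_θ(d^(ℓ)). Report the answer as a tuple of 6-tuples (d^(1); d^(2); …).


Interval decomposition of M: I[1,1], I[2,2]^3, I[2,6], I[4,4], I[4,5]^2.
HN type (ℓ=4): μ^(1)=23; μ^(2)=2; μ^(3)=-67/5; μ^(4)=-33

((0, 3, 0, 1, 0, 0); (0, 0, 0, 2, 2, 0); (0, 1, 1, 1, 1, 1); (1, 0, 0, 0, 0, 0))


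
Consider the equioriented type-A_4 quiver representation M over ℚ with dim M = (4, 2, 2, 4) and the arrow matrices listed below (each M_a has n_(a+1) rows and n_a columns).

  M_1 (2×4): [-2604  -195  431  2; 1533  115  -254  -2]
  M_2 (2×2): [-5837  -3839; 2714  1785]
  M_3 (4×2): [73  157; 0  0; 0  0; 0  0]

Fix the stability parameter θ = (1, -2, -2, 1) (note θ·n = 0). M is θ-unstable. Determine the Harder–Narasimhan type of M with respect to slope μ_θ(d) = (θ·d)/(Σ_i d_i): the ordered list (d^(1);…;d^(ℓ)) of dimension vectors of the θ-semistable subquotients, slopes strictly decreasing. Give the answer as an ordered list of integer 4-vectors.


Via rank(M_{q-1}∘⋯∘M_p): M ≅ I[1,1]^2, I[1,3], I[1,4], I[4,4]^3.
μ_θ-semistable layers: μ^(1)=1; μ^(2)=-1

((2, 0, 0, 4); (2, 2, 2, 0))


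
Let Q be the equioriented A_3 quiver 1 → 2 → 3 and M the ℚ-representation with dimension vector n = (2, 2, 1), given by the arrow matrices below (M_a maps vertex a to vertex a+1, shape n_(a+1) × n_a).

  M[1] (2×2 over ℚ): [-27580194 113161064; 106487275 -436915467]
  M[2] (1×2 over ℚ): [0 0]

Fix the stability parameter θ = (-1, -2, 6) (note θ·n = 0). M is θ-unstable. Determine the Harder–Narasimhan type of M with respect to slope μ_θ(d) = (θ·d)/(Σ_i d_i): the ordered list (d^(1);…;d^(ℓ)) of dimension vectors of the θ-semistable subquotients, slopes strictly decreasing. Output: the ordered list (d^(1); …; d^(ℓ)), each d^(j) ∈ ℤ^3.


Barcode: M ≅ I[1,2]^2, I[3,3]. HN layers by μ_θ (2 steps, strictly decreasing):
  μ^(1)=6; μ^(2)=-3/2

((0, 0, 1); (2, 2, 0))


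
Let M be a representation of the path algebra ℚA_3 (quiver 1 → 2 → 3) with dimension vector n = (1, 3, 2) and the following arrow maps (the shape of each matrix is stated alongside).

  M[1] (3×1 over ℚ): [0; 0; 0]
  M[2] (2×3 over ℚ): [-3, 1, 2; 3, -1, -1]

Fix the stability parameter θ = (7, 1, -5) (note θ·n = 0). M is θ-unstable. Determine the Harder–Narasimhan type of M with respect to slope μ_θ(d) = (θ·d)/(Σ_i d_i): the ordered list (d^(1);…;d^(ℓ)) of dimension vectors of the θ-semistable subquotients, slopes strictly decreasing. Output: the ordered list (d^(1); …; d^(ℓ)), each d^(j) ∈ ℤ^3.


Interval decomposition of M: I[1,1], I[2,2], I[2,3]^2.
HN type (ℓ=3): μ^(1)=7; μ^(2)=1; μ^(3)=-2

((1, 0, 0); (0, 1, 0); (0, 2, 2))


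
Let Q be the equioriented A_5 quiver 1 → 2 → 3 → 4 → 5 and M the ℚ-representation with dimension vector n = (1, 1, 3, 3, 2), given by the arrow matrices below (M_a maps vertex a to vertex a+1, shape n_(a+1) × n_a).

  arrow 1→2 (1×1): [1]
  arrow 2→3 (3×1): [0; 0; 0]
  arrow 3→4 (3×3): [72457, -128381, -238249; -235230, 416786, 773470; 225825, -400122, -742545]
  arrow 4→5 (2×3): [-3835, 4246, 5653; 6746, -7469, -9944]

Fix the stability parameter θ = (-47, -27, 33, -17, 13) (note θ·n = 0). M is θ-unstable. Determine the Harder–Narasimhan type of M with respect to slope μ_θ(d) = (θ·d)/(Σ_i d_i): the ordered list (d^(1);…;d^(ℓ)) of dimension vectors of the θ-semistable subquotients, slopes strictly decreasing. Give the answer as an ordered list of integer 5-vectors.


Barcode: M ≅ I[1,2], I[3,3], I[3,4], I[3,5], I[4,5]. HN layers by μ_θ (6 steps, strictly decreasing):
  μ^(1)=33; μ^(2)=13; μ^(3)=8; μ^(4)=-17; μ^(5)=-27; μ^(6)=-47

((0, 0, 1, 0, 0); (0, 0, 0, 0, 2); (0, 0, 2, 2, 0); (0, 0, 0, 1, 0); (0, 1, 0, 0, 0); (1, 0, 0, 0, 0))


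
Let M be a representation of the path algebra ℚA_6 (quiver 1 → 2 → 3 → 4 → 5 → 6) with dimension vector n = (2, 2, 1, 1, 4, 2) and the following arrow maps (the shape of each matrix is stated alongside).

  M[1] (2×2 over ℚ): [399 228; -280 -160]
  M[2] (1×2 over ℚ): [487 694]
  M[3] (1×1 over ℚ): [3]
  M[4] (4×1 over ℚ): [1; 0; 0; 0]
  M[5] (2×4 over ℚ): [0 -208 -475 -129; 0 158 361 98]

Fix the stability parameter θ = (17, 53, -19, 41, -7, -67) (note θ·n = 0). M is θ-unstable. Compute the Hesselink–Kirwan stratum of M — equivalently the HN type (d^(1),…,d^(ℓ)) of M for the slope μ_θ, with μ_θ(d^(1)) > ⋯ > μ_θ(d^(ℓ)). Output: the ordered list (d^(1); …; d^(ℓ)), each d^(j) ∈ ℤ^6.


Barcode: M ≅ I[1,1], I[1,5], I[2,2], I[5,5], I[5,6]^2. HN layers by μ_θ (4 steps, strictly decreasing):
  μ^(1)=53; μ^(2)=17; μ^(3)=-7; μ^(4)=-37

((0, 1, 0, 0, 0, 0); (2, 1, 1, 1, 1, 0); (0, 0, 0, 0, 1, 0); (0, 0, 0, 0, 2, 2))


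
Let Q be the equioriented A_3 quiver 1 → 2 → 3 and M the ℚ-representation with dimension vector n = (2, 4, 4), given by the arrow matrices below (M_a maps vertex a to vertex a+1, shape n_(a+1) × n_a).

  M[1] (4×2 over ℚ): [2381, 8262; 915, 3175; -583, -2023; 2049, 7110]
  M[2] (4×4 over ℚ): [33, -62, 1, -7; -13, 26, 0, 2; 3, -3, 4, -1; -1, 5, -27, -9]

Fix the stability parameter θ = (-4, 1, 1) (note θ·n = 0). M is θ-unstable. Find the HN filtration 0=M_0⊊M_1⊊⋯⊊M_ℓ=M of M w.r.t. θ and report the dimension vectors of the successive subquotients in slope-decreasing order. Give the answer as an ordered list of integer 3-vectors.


Barcode: M ≅ I[1,3]^2, I[2,3]^2. HN layers by μ_θ (2 steps, strictly decreasing):
  μ^(1)=1; μ^(2)=-4

((0, 4, 4); (2, 0, 0))


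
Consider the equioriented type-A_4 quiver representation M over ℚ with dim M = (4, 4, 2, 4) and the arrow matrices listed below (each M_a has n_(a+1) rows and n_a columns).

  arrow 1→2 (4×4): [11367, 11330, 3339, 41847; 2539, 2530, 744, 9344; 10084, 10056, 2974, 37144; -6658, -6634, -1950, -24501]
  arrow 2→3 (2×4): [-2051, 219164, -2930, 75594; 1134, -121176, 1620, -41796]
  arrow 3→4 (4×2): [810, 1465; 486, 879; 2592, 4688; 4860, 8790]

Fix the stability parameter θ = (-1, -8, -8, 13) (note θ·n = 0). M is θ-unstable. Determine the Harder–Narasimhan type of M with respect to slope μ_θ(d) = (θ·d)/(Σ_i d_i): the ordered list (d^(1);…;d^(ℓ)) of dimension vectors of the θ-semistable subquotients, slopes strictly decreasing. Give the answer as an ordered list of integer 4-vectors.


Via rank(M_{q-1}∘⋯∘M_p): M ≅ I[1,2]^3, I[1,3], I[3,4], I[4,4]^3.
μ_θ-semistable layers: μ^(1)=13; μ^(2)=-9/2; μ^(3)=-17/3; μ^(4)=-8

((0, 0, 0, 4); (3, 3, 0, 0); (1, 1, 1, 0); (0, 0, 1, 0))


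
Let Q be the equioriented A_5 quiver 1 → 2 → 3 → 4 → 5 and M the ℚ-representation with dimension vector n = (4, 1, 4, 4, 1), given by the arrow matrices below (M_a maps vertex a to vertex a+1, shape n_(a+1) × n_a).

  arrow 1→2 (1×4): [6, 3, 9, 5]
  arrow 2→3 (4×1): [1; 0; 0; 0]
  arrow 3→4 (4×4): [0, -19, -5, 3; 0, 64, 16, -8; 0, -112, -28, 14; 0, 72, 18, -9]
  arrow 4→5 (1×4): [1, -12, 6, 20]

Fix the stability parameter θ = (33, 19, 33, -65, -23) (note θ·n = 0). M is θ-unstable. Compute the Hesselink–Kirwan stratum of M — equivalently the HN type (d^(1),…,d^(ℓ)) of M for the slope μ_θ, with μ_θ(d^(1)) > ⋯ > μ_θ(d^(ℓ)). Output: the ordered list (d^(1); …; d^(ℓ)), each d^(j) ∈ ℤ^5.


Interval decomposition of M: I[1,1]^3, I[1,3], I[3,3], I[3,4], I[3,5], I[4,4]^2.
HN type (ℓ=5): μ^(1)=33; μ^(2)=26; μ^(3)=-16; μ^(4)=-55/3; μ^(5)=-65

((3, 0, 2, 0, 0); (1, 1, 0, 0, 0); (0, 0, 1, 1, 0); (0, 0, 1, 1, 1); (0, 0, 0, 2, 0))


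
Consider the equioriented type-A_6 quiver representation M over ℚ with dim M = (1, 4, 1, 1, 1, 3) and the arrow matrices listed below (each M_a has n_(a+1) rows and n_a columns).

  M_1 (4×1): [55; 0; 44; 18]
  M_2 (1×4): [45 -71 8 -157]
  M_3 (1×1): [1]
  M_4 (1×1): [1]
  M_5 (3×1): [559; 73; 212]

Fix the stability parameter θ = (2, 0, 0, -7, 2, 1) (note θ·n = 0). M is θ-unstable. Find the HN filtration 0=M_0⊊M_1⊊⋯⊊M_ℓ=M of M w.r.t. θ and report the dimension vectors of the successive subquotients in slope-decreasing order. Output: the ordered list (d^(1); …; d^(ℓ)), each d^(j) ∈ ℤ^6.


Interval decomposition of M: I[1,6], I[2,2]^3, I[6,6]^2.
HN type (ℓ=4): μ^(1)=3/2; μ^(2)=1; μ^(3)=0; μ^(4)=-5/4

((0, 0, 0, 0, 1, 1); (0, 0, 0, 0, 0, 2); (0, 3, 0, 0, 0, 0); (1, 1, 1, 1, 0, 0))


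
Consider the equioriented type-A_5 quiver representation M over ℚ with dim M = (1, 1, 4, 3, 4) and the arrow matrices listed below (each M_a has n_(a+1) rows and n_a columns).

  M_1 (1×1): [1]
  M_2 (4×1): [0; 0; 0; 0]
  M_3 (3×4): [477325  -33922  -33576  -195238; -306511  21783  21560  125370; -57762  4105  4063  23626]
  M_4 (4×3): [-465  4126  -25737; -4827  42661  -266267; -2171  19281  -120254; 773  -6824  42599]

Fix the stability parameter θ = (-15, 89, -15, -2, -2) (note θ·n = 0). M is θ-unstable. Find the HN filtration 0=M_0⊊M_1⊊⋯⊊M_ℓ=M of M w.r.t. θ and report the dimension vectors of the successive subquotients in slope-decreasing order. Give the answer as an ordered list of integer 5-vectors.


Via rank(M_{q-1}∘⋯∘M_p): M ≅ I[1,2], I[3,3], I[3,5]^3, I[5,5].
μ_θ-semistable layers: μ^(1)=89; μ^(2)=-2; μ^(3)=-15

((0, 1, 0, 0, 0); (0, 0, 0, 3, 4); (1, 0, 4, 0, 0))


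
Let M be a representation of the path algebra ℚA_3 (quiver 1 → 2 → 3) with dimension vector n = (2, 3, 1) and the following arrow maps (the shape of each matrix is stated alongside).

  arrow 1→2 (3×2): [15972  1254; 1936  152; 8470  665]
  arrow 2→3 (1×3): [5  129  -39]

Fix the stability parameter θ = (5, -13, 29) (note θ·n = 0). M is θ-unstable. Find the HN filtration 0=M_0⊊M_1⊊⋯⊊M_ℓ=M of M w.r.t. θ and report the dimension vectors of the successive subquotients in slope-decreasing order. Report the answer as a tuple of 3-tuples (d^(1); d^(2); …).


Barcode: M ≅ I[1,1], I[1,3], I[2,2]^2. HN layers by μ_θ (4 steps, strictly decreasing):
  μ^(1)=29; μ^(2)=5; μ^(3)=-4; μ^(4)=-13

((0, 0, 1); (1, 0, 0); (1, 1, 0); (0, 2, 0))


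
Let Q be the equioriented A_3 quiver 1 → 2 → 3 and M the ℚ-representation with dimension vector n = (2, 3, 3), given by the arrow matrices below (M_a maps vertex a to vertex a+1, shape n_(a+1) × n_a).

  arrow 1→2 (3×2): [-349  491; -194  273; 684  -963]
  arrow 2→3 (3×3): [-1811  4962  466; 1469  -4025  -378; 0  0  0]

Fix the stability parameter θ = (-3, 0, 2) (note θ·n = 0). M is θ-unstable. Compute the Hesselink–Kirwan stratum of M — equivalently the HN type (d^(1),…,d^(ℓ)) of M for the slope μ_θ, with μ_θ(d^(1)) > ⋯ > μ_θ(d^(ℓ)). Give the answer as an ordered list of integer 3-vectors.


Interval decomposition of M: I[1,3]^2, I[2,2], I[3,3].
HN type (ℓ=3): μ^(1)=2; μ^(2)=0; μ^(3)=-3

((0, 0, 3); (0, 3, 0); (2, 0, 0))


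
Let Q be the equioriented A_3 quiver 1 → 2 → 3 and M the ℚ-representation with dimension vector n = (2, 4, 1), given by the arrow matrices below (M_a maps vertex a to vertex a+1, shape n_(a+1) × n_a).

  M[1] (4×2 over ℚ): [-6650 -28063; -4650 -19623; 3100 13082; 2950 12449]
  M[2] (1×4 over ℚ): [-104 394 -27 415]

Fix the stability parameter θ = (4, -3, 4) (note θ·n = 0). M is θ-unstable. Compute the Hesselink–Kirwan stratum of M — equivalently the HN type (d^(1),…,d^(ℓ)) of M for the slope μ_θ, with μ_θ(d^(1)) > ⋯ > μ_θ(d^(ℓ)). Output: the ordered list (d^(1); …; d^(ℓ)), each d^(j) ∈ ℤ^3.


Via rank(M_{q-1}∘⋯∘M_p): M ≅ I[1,1], I[1,3], I[2,2]^3.
μ_θ-semistable layers: μ^(1)=4; μ^(2)=1/2; μ^(3)=-3

((1, 0, 1); (1, 1, 0); (0, 3, 0))


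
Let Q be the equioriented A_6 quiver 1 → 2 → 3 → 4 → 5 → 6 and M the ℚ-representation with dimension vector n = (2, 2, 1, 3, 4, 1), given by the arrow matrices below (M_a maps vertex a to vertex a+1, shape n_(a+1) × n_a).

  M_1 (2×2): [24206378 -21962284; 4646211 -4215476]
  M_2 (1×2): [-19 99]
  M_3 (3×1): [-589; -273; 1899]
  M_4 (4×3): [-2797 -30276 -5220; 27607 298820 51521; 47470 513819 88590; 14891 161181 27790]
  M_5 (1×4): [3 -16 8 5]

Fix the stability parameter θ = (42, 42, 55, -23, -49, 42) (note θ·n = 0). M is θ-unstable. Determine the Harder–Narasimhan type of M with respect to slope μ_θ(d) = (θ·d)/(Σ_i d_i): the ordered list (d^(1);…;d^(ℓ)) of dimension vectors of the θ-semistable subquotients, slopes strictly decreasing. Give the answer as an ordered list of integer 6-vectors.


Barcode: M ≅ I[1,2], I[1,6], I[4,5]^2, I[5,5]. HN layers by μ_θ (4 steps, strictly decreasing):
  μ^(1)=42; μ^(2)=67/5; μ^(3)=-36; μ^(4)=-49

((1, 1, 0, 0, 0, 1); (1, 1, 1, 1, 1, 0); (0, 0, 0, 2, 2, 0); (0, 0, 0, 0, 1, 0))


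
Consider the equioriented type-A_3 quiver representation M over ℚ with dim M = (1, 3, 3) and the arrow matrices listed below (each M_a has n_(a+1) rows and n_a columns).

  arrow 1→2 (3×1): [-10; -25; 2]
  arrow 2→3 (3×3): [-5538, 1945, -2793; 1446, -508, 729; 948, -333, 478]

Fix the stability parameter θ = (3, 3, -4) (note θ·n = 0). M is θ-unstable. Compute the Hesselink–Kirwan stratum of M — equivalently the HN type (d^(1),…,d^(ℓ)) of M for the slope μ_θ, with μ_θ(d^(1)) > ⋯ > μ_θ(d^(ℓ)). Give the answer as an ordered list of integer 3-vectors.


Via rank(M_{q-1}∘⋯∘M_p): M ≅ I[1,3], I[2,3]^2.
μ_θ-semistable layers: μ^(1)=2/3; μ^(2)=-1/2

((1, 1, 1); (0, 2, 2))


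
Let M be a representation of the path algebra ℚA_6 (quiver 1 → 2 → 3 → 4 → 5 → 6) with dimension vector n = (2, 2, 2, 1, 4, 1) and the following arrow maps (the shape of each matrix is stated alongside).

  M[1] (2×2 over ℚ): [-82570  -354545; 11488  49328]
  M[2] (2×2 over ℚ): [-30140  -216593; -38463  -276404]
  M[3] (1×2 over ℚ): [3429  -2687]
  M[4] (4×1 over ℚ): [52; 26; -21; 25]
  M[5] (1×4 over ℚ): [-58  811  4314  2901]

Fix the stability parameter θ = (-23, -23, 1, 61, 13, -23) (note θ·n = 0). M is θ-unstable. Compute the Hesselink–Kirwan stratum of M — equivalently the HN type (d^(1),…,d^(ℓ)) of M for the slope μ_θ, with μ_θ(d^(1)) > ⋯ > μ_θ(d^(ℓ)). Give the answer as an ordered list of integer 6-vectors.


Interval decomposition of M: I[1,1], I[1,6], I[2,3], I[5,5]^3.
HN type (ℓ=4): μ^(1)=17; μ^(2)=13; μ^(3)=1; μ^(4)=-23

((0, 0, 0, 1, 1, 1); (0, 0, 0, 0, 3, 0); (0, 0, 2, 0, 0, 0); (2, 2, 0, 0, 0, 0))


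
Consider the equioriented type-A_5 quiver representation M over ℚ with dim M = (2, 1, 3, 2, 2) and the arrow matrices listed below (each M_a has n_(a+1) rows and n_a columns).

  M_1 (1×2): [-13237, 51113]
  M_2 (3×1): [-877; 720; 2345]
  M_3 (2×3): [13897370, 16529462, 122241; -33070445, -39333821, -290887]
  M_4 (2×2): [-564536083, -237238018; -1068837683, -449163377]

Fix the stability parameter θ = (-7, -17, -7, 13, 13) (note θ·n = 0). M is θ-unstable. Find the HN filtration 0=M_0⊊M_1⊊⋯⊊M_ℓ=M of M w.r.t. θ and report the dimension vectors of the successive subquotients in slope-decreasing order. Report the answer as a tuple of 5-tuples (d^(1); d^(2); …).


Interval decomposition of M: I[1,1], I[1,5], I[3,3], I[3,5].
HN type (ℓ=3): μ^(1)=13; μ^(2)=-7; μ^(3)=-12

((0, 0, 0, 2, 2); (1, 0, 3, 0, 0); (1, 1, 0, 0, 0))


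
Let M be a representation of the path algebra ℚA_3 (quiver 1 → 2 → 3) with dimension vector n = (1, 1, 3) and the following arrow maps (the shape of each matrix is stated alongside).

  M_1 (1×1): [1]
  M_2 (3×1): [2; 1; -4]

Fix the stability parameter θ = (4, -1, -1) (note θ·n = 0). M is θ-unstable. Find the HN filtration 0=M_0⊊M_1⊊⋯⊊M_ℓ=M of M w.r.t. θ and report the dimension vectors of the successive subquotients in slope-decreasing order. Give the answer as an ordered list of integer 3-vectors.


Barcode: M ≅ I[1,3], I[3,3]^2. HN layers by μ_θ (2 steps, strictly decreasing):
  μ^(1)=2/3; μ^(2)=-1

((1, 1, 1); (0, 0, 2))


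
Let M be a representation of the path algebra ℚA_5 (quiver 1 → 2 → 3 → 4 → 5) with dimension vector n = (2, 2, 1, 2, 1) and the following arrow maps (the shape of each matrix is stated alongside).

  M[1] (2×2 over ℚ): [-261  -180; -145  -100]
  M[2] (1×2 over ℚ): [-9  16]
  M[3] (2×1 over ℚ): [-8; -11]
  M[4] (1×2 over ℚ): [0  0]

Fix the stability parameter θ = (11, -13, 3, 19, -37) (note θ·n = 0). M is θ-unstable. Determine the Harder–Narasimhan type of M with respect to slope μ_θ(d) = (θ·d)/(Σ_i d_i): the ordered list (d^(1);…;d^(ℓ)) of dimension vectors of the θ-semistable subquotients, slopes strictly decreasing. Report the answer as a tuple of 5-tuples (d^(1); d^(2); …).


Interval decomposition of M: I[1,1], I[1,4], I[2,2], I[4,4], I[5,5].
HN type (ℓ=6): μ^(1)=19; μ^(2)=11; μ^(3)=3; μ^(4)=-1; μ^(5)=-13; μ^(6)=-37

((0, 0, 0, 2, 0); (1, 0, 0, 0, 0); (0, 0, 1, 0, 0); (1, 1, 0, 0, 0); (0, 1, 0, 0, 0); (0, 0, 0, 0, 1))
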